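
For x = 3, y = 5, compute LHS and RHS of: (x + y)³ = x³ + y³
LHS = (3 + 5)³ = 512
RHS = 3³ + 5³ = 152

LHS ≠ RHS, so the equation does not hold here.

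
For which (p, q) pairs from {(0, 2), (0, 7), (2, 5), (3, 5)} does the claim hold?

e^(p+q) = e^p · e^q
Testing each pair:
(0, 2): LHS = e^2 ≈ 7.389, RHS = e^2 ≈ 7.389 → holds
(0, 7): LHS = e^7 ≈ 1097, RHS = e^7 ≈ 1097 → holds
(2, 5): LHS = e^7 ≈ 1097, RHS = e^7 ≈ 1097 → holds
(3, 5): LHS = e^8 ≈ 2981, RHS = e^8 ≈ 2981 → holds

Every pair satisfies the claim.

Answer: All pairs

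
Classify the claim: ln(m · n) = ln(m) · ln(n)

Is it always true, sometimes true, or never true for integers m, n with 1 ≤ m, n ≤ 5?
Sometimes true

It holds at (m, n) = (1, 1) (both sides equal 0), but fails at (m, n) = (2, 3) (LHS = ln(6) ≈ 1.792, RHS = ln(2)·ln(3) ≈ 0.7615).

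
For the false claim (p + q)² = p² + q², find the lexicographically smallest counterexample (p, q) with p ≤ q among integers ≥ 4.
(p, q) = (4, 4)

Substituting (4, 4) into the claim:
LHS = (4 + 4)² = 64
RHS = 4² + 4² = 32

Since LHS ≠ RHS, this pair disproves the claim, and no lexicographically smaller pair (p ≤ q, integers ≥ 4) does.

For instance (9, 11) is also a counterexample (LHS = 400, RHS = 202), but it's lexicographically larger.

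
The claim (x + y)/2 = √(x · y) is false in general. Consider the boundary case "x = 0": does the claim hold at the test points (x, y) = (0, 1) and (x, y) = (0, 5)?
At (0, 1): LHS = 1/2 ≠ RHS = 0
At (0, 5): LHS = 5/2 ≠ RHS = 0

Answer: No, fails at both test points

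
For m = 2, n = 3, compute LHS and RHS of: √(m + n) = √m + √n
LHS = √(2 + 3) = √(5) ≈ 2.236
RHS = √2 + √3 = √(2) + √(3) ≈ 3.146

LHS ≠ RHS (they differ by about 0.9102), so the equation does not hold here.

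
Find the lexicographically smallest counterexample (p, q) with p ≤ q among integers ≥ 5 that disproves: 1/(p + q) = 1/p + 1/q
Substituting (5, 5) into the claim:
LHS = 1/(5 + 5) = 1/10
RHS = 1/5 + 1/5 = 2/5

Since LHS ≠ RHS, this pair disproves the claim, and no lexicographically smaller pair (p ≤ q, integers ≥ 5) does.

For instance (6, 6) is also a counterexample (LHS = 1/12, RHS = 1/3), but it's lexicographically larger.

Answer: (p, q) = (5, 5)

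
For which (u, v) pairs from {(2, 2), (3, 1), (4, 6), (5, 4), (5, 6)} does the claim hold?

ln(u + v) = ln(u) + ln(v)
(2, 2)

Testing each pair:
(2, 2): LHS = ln(4) ≈ 1.386, RHS = 2·ln(2) ≈ 1.386 → holds
(3, 1): LHS = ln(4) ≈ 1.386, RHS = ln(3) ≈ 1.099 → fails
(4, 6): LHS = ln(10) ≈ 2.303, RHS = ln(4) + ln(6) ≈ 3.178 → fails
(5, 4): LHS = ln(9) ≈ 2.197, RHS = ln(4) + ln(5) ≈ 2.996 → fails
(5, 6): LHS = ln(11) ≈ 2.398, RHS = ln(5) + ln(6) ≈ 3.401 → fails

1 of 5 pairs satisfies the claim.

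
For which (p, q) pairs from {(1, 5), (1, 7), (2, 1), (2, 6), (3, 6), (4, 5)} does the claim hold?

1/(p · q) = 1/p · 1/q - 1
Testing each pair:
(1, 5): LHS = 1/5, RHS = -4/5 → fails
(1, 7): LHS = 1/7, RHS = -6/7 → fails
(2, 1): LHS = 1/2, RHS = -1/2 → fails
(2, 6): LHS = 1/12, RHS = -11/12 → fails
(3, 6): LHS = 1/18, RHS = -17/18 → fails
(4, 5): LHS = 1/20, RHS = -19/20 → fails

No pair satisfies the claim.

Answer: None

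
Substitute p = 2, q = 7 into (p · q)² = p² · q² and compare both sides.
LHS = (2 · 7)² = 196
RHS = 2² · 7² = 196

LHS = RHS: the two sides agree.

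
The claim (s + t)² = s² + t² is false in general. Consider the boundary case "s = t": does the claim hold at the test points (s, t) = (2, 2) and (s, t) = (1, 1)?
At (2, 2): LHS = 16 ≠ RHS = 8
At (1, 1): LHS = 4 ≠ RHS = 2

Answer: No, fails at both test points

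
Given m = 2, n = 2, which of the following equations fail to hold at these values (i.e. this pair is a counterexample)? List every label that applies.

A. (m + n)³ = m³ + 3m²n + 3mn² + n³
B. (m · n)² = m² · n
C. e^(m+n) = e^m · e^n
Evaluating each claim at the given values:
A. LHS = 64, RHS = 64 → holds here (LHS = RHS)
B. LHS = 16, RHS = 8 → fails here (LHS ≠ RHS)
C. LHS = e^4 ≈ 54.6, RHS = e^4 ≈ 54.6 → holds here (LHS = RHS)

Answer: B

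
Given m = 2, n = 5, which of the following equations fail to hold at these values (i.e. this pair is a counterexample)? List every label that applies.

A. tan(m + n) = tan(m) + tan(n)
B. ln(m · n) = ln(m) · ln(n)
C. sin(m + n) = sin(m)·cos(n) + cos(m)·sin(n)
A, B

Evaluating each claim at the given values:
A. LHS = tan(7) ≈ 0.8714, RHS = tan(5) + tan(2) ≈ -5.566 → fails here (LHS ≠ RHS)
B. LHS = ln(10) ≈ 2.303, RHS = ln(2)·ln(5) ≈ 1.116 → fails here (LHS ≠ RHS)
C. LHS = sin(7) ≈ 0.657, RHS = sin(2)·cos(5) + sin(5)·cos(2) ≈ 0.657 → holds here (LHS = RHS)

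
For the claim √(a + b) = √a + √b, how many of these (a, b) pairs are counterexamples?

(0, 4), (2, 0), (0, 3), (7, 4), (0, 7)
Testing each pair:
(0, 4): LHS = 2, RHS = 2 → satisfies claim
(2, 0): LHS = √(2) ≈ 1.414, RHS = √(2) ≈ 1.414 → satisfies claim
(0, 3): LHS = √(3) ≈ 1.732, RHS = √(3) ≈ 1.732 → satisfies claim
(7, 4): LHS = √(11) ≈ 3.317, RHS = 2 + √(7) ≈ 4.646 → counterexample
(0, 7): LHS = √(7) ≈ 2.646, RHS = √(7) ≈ 2.646 → satisfies claim

That makes 1 counterexample.

Answer: 1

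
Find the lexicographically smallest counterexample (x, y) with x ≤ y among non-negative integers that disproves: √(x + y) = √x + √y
(x, y) = (1, 1)

Substituting (1, 1) into the claim:
LHS = √(1 + 1) = √(2) ≈ 1.414
RHS = √1 + √1 = 2

Since LHS ≠ RHS, this pair disproves the claim, and no lexicographically smaller pair (x ≤ y, non-negative integers) does.

For instance (5, 7) is also a counterexample (LHS = 2·√(3) ≈ 3.464, RHS = √(5) + √(7) ≈ 4.882), but it's lexicographically larger.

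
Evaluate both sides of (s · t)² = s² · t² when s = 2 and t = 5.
LHS = (2 · 5)² = 100
RHS = 2² · 5² = 100

LHS = RHS: the two sides agree.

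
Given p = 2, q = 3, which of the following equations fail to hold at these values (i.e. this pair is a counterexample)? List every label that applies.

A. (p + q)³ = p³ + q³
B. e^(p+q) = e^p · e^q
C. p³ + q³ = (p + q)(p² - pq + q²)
Evaluating each claim at the given values:
A. LHS = 125, RHS = 35 → fails here (LHS ≠ RHS)
B. LHS = e^5 ≈ 148.4, RHS = e^5 ≈ 148.4 → holds here (LHS = RHS)
C. LHS = 35, RHS = 35 → holds here (LHS = RHS)

Answer: A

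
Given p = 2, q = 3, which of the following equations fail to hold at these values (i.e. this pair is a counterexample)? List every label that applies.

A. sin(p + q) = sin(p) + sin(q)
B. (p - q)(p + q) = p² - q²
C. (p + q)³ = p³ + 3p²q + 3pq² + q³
Evaluating each claim at the given values:
A. LHS = sin(5) ≈ -0.9589, RHS = sin(3) + sin(2) ≈ 1.05 → fails here (LHS ≠ RHS)
B. LHS = -5, RHS = -5 → holds here (LHS = RHS)
C. LHS = 125, RHS = 125 → holds here (LHS = RHS)

Answer: A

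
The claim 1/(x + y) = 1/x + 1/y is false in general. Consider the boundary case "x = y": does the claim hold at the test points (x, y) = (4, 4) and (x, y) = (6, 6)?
At (4, 4): LHS = 1/8 ≠ RHS = 1/2
At (6, 6): LHS = 1/12 ≠ RHS = 1/3

Answer: No, fails at both test points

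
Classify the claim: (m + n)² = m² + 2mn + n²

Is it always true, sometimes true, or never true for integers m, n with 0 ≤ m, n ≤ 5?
Always true

The identity holds for every pair in the range. For instance at (m, n) = (2, 4): both sides equal 36.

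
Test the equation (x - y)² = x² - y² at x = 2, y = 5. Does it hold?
Substituting x = 2, y = 5:

LHS = (2 - 5)² = 9
RHS = 2² - 5² = -21

LHS ≠ RHS, so the equation does not hold at this point.

Answer: Fails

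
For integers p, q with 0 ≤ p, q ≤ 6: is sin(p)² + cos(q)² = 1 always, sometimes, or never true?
Sometimes true

It holds at (p, q) = (6, 6) (both sides equal 1), but fails at (p, q) = (3, 5) (LHS = sin(3)² + cos(5)² ≈ 0.1004, RHS = 1).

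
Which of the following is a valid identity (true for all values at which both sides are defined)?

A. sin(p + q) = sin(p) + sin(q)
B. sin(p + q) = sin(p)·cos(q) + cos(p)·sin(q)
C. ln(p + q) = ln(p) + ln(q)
A: fails at (2, 5) — LHS = sin(7) ≈ 0.657, RHS = sin(5) + sin(2) ≈ -0.04963.
B: holds — e.g. at (4, 6), both sides equal sin(10) ≈ -0.544.
C: fails at (3, 5) — LHS = ln(8) ≈ 2.079, RHS = ln(3) + ln(5) ≈ 2.708.

Answer: B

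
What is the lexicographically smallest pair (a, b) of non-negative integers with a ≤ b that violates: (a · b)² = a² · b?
At (0, 2): both sides equal 0, so it holds there.
At (1, 1): both sides equal 1, so it holds there.

Substituting (1, 2) into the claim:
LHS = (1 · 2)² = 4
RHS = 1² · 2 = 2

Since LHS ≠ RHS, this pair disproves the claim, and no lexicographically smaller pair (a ≤ b, non-negative integers) does.

For instance (6, 7) is also a counterexample (LHS = 1764, RHS = 252), but it's lexicographically larger.

Answer: (a, b) = (1, 2)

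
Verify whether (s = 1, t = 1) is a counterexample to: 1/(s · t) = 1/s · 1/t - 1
Yes

Substituting s = 1, t = 1:
LHS = 1/(1 · 1) = 1
RHS = 1/1 · 1/1 - 1 = 0

Since LHS ≠ RHS, this pair disproves the claim.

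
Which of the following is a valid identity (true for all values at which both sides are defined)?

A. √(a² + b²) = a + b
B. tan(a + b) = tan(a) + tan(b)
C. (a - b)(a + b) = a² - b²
A: fails at (3, 7) — LHS = √(58) ≈ 7.616, RHS = 10.
B: fails at (1, 4) — LHS = tan(5) ≈ -3.381, RHS = tan(4) + tan(1) ≈ 2.715.
C: holds — e.g. at (1, 3), both sides equal -8.

Answer: C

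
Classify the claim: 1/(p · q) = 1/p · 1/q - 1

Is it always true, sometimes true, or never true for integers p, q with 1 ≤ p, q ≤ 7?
The claim fails for every pair in the range. For instance at (p, q) = (2, 6): LHS = 1/12, RHS = -11/12.

Answer: Never true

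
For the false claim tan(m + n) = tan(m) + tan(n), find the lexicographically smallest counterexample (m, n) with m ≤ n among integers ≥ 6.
Substituting (6, 6) into the claim:
LHS = tan(6 + 6) = tan(12) ≈ -0.6359
RHS = tan(6) + tan(6) = 2·tan(6) ≈ -0.582

Since LHS ≠ RHS, this pair disproves the claim, and no lexicographically smaller pair (m ≤ n, integers ≥ 6) does.

For instance (7, 11) is also a counterexample (LHS = tan(18) ≈ -1.137, RHS = tan(11) + tan(7) ≈ -225.1), but it's lexicographically larger.

Answer: (m, n) = (6, 6)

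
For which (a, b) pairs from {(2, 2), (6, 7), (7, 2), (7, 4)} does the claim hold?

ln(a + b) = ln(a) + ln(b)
Testing each pair:
(2, 2): LHS = ln(4) ≈ 1.386, RHS = 2·ln(2) ≈ 1.386 → holds
(6, 7): LHS = ln(13) ≈ 2.565, RHS = ln(6) + ln(7) ≈ 3.738 → fails
(7, 2): LHS = ln(9) ≈ 2.197, RHS = ln(2) + ln(7) ≈ 2.639 → fails
(7, 4): LHS = ln(11) ≈ 2.398, RHS = ln(4) + ln(7) ≈ 3.332 → fails

1 of 4 pairs satisfies the claim.

Answer: (2, 2)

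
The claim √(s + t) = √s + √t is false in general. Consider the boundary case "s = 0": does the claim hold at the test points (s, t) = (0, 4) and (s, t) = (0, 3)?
At (0, 4): LHS = 2, RHS = 2 → equal
At (0, 3): LHS = √(3) ≈ 1.732, RHS = √(3) ≈ 1.732 → equal

So the claim does hold at both of these boundary points, even though it is not an identity.

Answer: Yes, holds at both test points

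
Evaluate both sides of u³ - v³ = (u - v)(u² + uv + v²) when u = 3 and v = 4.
LHS = 3³ - 4³ = -37
RHS = (3 - 4)(3² + 3·4 + 4²) = -37

LHS = RHS: the two sides agree.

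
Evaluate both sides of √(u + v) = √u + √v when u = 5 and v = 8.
LHS = √(5 + 8) = √(13) ≈ 3.606
RHS = √5 + √8 = √(5) + 2·√(2) ≈ 5.064

LHS ≠ RHS (they differ by about 1.459), so the equation does not hold here.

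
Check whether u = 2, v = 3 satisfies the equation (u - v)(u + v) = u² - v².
Holds

Substituting u = 2, v = 3:

LHS = (2 - 3)(2 + 3) = -5
RHS = 2² - 3² = -5

LHS = RHS, so the equation holds at this point.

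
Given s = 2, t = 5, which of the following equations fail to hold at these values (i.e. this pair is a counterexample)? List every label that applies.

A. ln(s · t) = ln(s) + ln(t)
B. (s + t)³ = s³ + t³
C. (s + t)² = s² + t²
Evaluating each claim at the given values:
A. LHS = ln(10) ≈ 2.303, RHS = ln(2) + ln(5) ≈ 2.303 → holds here (LHS = RHS)
B. LHS = 343, RHS = 133 → fails here (LHS ≠ RHS)
C. LHS = 49, RHS = 29 → fails here (LHS ≠ RHS)

Answer: B, C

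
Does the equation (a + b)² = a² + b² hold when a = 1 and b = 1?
Fails

Substituting a = 1, b = 1:

LHS = (1 + 1)² = 4
RHS = 1² + 1² = 2

LHS ≠ RHS, so the equation does not hold at this point.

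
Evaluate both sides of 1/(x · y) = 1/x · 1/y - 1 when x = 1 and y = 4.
LHS = 1/(1 · 4) = 1/4
RHS = 1/1 · 1/4 - 1 = -3/4

LHS ≠ RHS, so the equation does not hold here.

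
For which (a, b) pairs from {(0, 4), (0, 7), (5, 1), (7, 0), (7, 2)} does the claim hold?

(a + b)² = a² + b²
Testing each pair:
(0, 4): LHS = 16, RHS = 16 → holds
(0, 7): LHS = 49, RHS = 49 → holds
(5, 1): LHS = 36, RHS = 26 → fails
(7, 0): LHS = 49, RHS = 49 → holds
(7, 2): LHS = 81, RHS = 53 → fails

3 of 5 pairs satisfy the claim.

Answer: (0, 4), (0, 7), (7, 0)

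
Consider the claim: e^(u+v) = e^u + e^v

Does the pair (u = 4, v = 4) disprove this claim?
Substituting u = 4, v = 4:
LHS = e^(4+4) = e^8 ≈ 2981
RHS = e^4 + e^4 = 2·e^4 ≈ 109.2

Since LHS ≠ RHS, this pair disproves the claim.

Answer: Yes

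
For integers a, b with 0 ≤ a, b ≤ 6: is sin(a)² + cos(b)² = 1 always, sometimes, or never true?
It holds at (a, b) = (5, 5) (both sides equal 1), but fails at (a, b) = (6, 2) (LHS = sin(6)² + cos(2)² ≈ 0.2513, RHS = 1).

Answer: Sometimes true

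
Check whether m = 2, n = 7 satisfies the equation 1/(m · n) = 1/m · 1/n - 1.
Substituting m = 2, n = 7:

LHS = 1/(2 · 7) = 1/14
RHS = 1/2 · 1/7 - 1 = -13/14

LHS ≠ RHS, so the equation does not hold at this point.

Answer: Fails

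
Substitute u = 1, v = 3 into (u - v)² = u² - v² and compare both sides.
LHS = (1 - 3)² = 4
RHS = 1² - 3² = -8

LHS ≠ RHS, so the equation does not hold here.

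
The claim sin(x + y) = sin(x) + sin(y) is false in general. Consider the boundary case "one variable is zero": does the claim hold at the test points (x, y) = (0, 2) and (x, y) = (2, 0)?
Yes, holds at both test points

At (0, 2): LHS = sin(2) ≈ 0.9093, RHS = sin(2) ≈ 0.9093 → equal
At (2, 0): LHS = sin(2) ≈ 0.9093, RHS = sin(2) ≈ 0.9093 → equal

So the claim does hold at both of these boundary points, even though it is not an identity.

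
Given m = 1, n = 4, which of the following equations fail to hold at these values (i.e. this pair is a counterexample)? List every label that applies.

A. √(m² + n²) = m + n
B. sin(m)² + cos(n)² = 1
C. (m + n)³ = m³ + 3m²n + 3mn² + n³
A, B

Evaluating each claim at the given values:
A. LHS = √(17) ≈ 4.123, RHS = 5 → fails here (LHS ≠ RHS)
B. LHS = cos(4)² + sin(1)² ≈ 1.135, RHS = 1 → fails here (LHS ≠ RHS)
C. LHS = 125, RHS = 125 → holds here (LHS = RHS)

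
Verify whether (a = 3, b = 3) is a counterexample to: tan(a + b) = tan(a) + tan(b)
Yes

Substituting a = 3, b = 3:
LHS = tan(3 + 3) = tan(6) ≈ -0.291
RHS = tan(3) + tan(3) = 2·tan(3) ≈ -0.2851

Since LHS ≠ RHS, this pair disproves the claim.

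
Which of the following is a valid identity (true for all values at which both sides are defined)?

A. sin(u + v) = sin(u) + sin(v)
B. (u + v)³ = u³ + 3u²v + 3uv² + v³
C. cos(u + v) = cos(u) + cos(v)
B

A: fails at (2, 3) — LHS = sin(5) ≈ -0.9589, RHS = sin(3) + sin(2) ≈ 1.05.
B: holds — e.g. at (3, 5), both sides equal 512.
C: fails at (3, 5) — LHS = cos(8) ≈ -0.1455, RHS = cos(3) + cos(5) ≈ -0.7063.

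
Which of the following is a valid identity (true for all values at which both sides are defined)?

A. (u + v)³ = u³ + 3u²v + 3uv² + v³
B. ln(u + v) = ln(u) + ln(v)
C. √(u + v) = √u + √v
A

A: holds — e.g. at (1, 1), both sides equal 8.
B: fails at (3, 4) — LHS = ln(7) ≈ 1.946, RHS = ln(3) + ln(4) ≈ 2.485.
C: fails at (1, 1) — LHS = √(2) ≈ 1.414, RHS = 2.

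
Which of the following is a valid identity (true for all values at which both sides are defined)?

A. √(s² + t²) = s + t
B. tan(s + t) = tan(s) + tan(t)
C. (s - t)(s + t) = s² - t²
A: fails at (4, 5) — LHS = √(41) ≈ 6.403, RHS = 9.
B: fails at (6, 7) — LHS = tan(13) ≈ 0.463, RHS = tan(6) + tan(7) ≈ 0.5804.
C: holds — e.g. at (3, 5), both sides equal -16.

Answer: C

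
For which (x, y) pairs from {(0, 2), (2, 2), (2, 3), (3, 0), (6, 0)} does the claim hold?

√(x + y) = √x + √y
Testing each pair:
(0, 2): LHS = √(2) ≈ 1.414, RHS = √(2) ≈ 1.414 → holds
(2, 2): LHS = 2, RHS = 2·√(2) ≈ 2.828 → fails
(2, 3): LHS = √(5) ≈ 2.236, RHS = √(2) + √(3) ≈ 3.146 → fails
(3, 0): LHS = √(3) ≈ 1.732, RHS = √(3) ≈ 1.732 → holds
(6, 0): LHS = √(6) ≈ 2.449, RHS = √(6) ≈ 2.449 → holds

3 of 5 pairs satisfy the claim.

Answer: (0, 2), (3, 0), (6, 0)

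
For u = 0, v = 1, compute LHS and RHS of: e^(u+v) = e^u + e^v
LHS = e^(0+1) = e ≈ 2.718
RHS = e^0 + e^1 = 1 + e ≈ 3.718

LHS ≠ RHS (they differ by about 1), so the equation does not hold here.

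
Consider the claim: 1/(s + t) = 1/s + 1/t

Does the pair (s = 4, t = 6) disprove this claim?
Yes

Substituting s = 4, t = 6:
LHS = 1/(4 + 6) = 1/10
RHS = 1/4 + 1/6 = 5/12

Since LHS ≠ RHS, this pair disproves the claim.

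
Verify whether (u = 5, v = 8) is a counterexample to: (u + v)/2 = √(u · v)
Yes

Substituting u = 5, v = 8:
LHS = (5 + 8)/2 = 13/2
RHS = √(5 · 8) = 2·√(10) ≈ 6.325

Since LHS ≠ RHS, this pair disproves the claim.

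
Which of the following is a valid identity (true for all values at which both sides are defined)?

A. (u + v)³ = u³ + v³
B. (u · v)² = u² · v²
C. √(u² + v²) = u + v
A: fails at (1, 1) — LHS = 8, RHS = 2.
B: holds — e.g. at (3, 7), both sides equal 441.
C: fails at (3, 5) — LHS = √(34) ≈ 5.831, RHS = 8.

Answer: B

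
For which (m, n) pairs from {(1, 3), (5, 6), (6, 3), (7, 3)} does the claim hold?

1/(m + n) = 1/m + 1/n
Testing each pair:
(1, 3): LHS = 1/4, RHS = 4/3 → fails
(5, 6): LHS = 1/11, RHS = 11/30 → fails
(6, 3): LHS = 1/9, RHS = 1/2 → fails
(7, 3): LHS = 1/10, RHS = 10/21 → fails

No pair satisfies the claim.

Answer: None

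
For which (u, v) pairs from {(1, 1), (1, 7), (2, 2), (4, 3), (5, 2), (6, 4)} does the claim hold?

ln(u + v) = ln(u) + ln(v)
Testing each pair:
(1, 1): LHS = ln(2) ≈ 0.6931, RHS = 0 → fails
(1, 7): LHS = ln(8) ≈ 2.079, RHS = ln(7) ≈ 1.946 → fails
(2, 2): LHS = ln(4) ≈ 1.386, RHS = 2·ln(2) ≈ 1.386 → holds
(4, 3): LHS = ln(7) ≈ 1.946, RHS = ln(3) + ln(4) ≈ 2.485 → fails
(5, 2): LHS = ln(7) ≈ 1.946, RHS = ln(2) + ln(5) ≈ 2.303 → fails
(6, 4): LHS = ln(10) ≈ 2.303, RHS = ln(4) + ln(6) ≈ 3.178 → fails

1 of 6 pairs satisfies the claim.

Answer: (2, 2)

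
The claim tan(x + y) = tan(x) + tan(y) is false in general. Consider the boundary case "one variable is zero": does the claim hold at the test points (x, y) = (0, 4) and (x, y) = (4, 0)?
At (0, 4): LHS = tan(4) ≈ 1.158, RHS = tan(4) ≈ 1.158 → equal
At (4, 0): LHS = tan(4) ≈ 1.158, RHS = tan(4) ≈ 1.158 → equal

So the claim does hold at both of these boundary points, even though it is not an identity.

Answer: Yes, holds at both test points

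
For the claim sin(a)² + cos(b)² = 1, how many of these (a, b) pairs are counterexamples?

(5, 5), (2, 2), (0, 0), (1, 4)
1

Testing each pair:
(5, 5): LHS = cos(5)² + sin(5)² = 1, RHS = 1 → satisfies claim
(2, 2): LHS = cos(2)² + sin(2)² = 1, RHS = 1 → satisfies claim
(0, 0): LHS = 1, RHS = 1 → satisfies claim
(1, 4): LHS = cos(4)² + sin(1)² ≈ 1.135, RHS = 1 → counterexample

That makes 1 counterexample.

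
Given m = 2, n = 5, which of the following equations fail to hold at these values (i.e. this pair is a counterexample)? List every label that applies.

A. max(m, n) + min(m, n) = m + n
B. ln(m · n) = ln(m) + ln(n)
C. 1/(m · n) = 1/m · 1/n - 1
Evaluating each claim at the given values:
A. LHS = 7, RHS = 7 → holds here (LHS = RHS)
B. LHS = ln(10) ≈ 2.303, RHS = ln(2) + ln(5) ≈ 2.303 → holds here (LHS = RHS)
C. LHS = 1/10, RHS = -9/10 → fails here (LHS ≠ RHS)

Answer: C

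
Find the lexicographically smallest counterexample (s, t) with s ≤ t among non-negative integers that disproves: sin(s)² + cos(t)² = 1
Substituting (0, 1) into the claim:
LHS = sin(0)² + cos(1)² = cos(1)² ≈ 0.2919
RHS = 1

Since LHS ≠ RHS, this pair disproves the claim, and no lexicographically smaller pair (s ≤ t, non-negative integers) does.

For instance (2, 6) is also a counterexample (LHS = sin(2)² + cos(6)² ≈ 1.749, RHS = 1), but it's lexicographically larger.

Answer: (s, t) = (0, 1)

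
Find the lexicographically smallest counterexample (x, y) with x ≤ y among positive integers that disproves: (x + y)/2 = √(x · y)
At (1, 1): both sides equal 1, so it holds there.

Substituting (1, 2) into the claim:
LHS = (1 + 2)/2 = 3/2
RHS = √(1 · 2) = √(2) ≈ 1.414

Since LHS ≠ RHS, this pair disproves the claim, and no lexicographically smaller pair (x ≤ y, positive integers) does.

For instance (3, 4) is also a counterexample (LHS = 7/2, RHS = 2·√(3) ≈ 3.464), but it's lexicographically larger.

Answer: (x, y) = (1, 2)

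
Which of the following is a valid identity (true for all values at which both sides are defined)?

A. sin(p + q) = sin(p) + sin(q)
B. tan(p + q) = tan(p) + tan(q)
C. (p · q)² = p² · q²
A: fails at (3, 3) — LHS = sin(6) ≈ -0.2794, RHS = 2·sin(3) ≈ 0.2822.
B: fails at (1, 4) — LHS = tan(5) ≈ -3.381, RHS = tan(4) + tan(1) ≈ 2.715.
C: holds — e.g. at (1, 5), both sides equal 25.

Answer: C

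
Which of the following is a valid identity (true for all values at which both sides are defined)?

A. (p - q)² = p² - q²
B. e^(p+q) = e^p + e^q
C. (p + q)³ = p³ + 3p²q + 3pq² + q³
C

A: fails at (6, 7) — LHS = 1, RHS = -13.
B: fails at (2, 7) — LHS = e^9 ≈ 8103, RHS = e^2 + e^7 ≈ 1104.
C: holds — e.g. at (2, 7), both sides equal 729.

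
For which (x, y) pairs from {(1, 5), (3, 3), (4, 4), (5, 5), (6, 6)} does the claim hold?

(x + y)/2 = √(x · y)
Testing each pair:
(1, 5): LHS = 3, RHS = √(5) ≈ 2.236 → fails
(3, 3): LHS = 3, RHS = 3 → holds
(4, 4): LHS = 4, RHS = 4 → holds
(5, 5): LHS = 5, RHS = 5 → holds
(6, 6): LHS = 6, RHS = 6 → holds

4 of 5 pairs satisfy the claim.

Answer: (3, 3), (4, 4), (5, 5), (6, 6)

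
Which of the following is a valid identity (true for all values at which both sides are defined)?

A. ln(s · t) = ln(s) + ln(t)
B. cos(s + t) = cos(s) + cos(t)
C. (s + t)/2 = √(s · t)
A

A: holds — e.g. at (3, 3), both sides equal ln(9) ≈ 2.197.
B: fails at (4, 4) — LHS = cos(8) ≈ -0.1455, RHS = 2·cos(4) ≈ -1.307.
C: fails at (6, 7) — LHS = 13/2, RHS = √(42) ≈ 6.481.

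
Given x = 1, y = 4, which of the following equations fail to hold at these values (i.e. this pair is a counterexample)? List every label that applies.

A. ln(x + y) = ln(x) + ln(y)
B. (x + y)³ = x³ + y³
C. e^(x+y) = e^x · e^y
Evaluating each claim at the given values:
A. LHS = ln(5) ≈ 1.609, RHS = ln(4) ≈ 1.386 → fails here (LHS ≠ RHS)
B. LHS = 125, RHS = 65 → fails here (LHS ≠ RHS)
C. LHS = e^5 ≈ 148.4, RHS = e^5 ≈ 148.4 → holds here (LHS = RHS)

Answer: A, B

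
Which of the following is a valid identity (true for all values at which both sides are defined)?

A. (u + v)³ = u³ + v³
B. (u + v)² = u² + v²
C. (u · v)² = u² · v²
A: fails at (1, 4) — LHS = 125, RHS = 65.
B: fails at (1, 3) — LHS = 16, RHS = 10.
C: holds — e.g. at (3, 5), both sides equal 225.

Answer: C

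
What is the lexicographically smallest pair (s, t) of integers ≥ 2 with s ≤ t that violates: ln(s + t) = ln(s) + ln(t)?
(s, t) = (2, 3)

At (2, 2): both sides equal ln(4) ≈ 1.386, so it holds there.

Substituting (2, 3) into the claim:
LHS = ln(2 + 3) = ln(5) ≈ 1.609
RHS = ln(2) + ln(3) ≈ 1.792

Since LHS ≠ RHS, this pair disproves the claim, and no lexicographically smaller pair (s ≤ t, integers ≥ 2) does.

For instance (4, 6) is also a counterexample (LHS = ln(10) ≈ 2.303, RHS = ln(4) + ln(6) ≈ 3.178), but it's lexicographically larger.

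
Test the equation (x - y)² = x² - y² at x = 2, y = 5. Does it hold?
Substituting x = 2, y = 5:

LHS = (2 - 5)² = 9
RHS = 2² - 5² = -21

LHS ≠ RHS, so the equation does not hold at this point.

Answer: Fails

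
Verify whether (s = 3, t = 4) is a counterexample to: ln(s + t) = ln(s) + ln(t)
Substituting s = 3, t = 4:
LHS = ln(3 + 4) = ln(7) ≈ 1.946
RHS = ln(3) + ln(4) ≈ 2.485

Since LHS ≠ RHS, this pair disproves the claim.

Answer: Yes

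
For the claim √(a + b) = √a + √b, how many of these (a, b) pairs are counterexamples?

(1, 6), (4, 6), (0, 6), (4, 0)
2

Testing each pair:
(1, 6): LHS = √(7) ≈ 2.646, RHS = 1 + √(6) ≈ 3.449 → counterexample
(4, 6): LHS = √(10) ≈ 3.162, RHS = 2 + √(6) ≈ 4.449 → counterexample
(0, 6): LHS = √(6) ≈ 2.449, RHS = √(6) ≈ 2.449 → satisfies claim
(4, 0): LHS = 2, RHS = 2 → satisfies claim

That makes 2 counterexamples.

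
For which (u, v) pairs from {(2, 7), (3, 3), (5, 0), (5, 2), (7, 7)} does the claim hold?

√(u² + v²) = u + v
(5, 0)

Testing each pair:
(2, 7): LHS = √(53) ≈ 7.28, RHS = 9 → fails
(3, 3): LHS = 3·√(2) ≈ 4.243, RHS = 6 → fails
(5, 0): LHS = 5, RHS = 5 → holds
(5, 2): LHS = √(29) ≈ 5.385, RHS = 7 → fails
(7, 7): LHS = 7·√(2) ≈ 9.899, RHS = 14 → fails

1 of 5 pairs satisfies the claim.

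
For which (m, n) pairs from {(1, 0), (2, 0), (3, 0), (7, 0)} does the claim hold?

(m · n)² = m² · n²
All pairs

Testing each pair:
(1, 0): LHS = 0, RHS = 0 → holds
(2, 0): LHS = 0, RHS = 0 → holds
(3, 0): LHS = 0, RHS = 0 → holds
(7, 0): LHS = 0, RHS = 0 → holds

Every pair satisfies the claim.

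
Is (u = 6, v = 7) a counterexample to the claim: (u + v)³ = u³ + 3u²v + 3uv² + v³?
Substituting u = 6, v = 7:
LHS = (6 + 7)³ = 2197
RHS = 6³ + 3·6²·7 + 3·6·7² + 7³ = 2197

The sides agree, so this pair does not disprove the claim.

Answer: No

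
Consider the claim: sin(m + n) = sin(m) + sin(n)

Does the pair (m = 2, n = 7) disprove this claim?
Yes

Substituting m = 2, n = 7:
LHS = sin(2 + 7) = sin(9) ≈ 0.4121
RHS = sin(2) + sin(7) ≈ 1.566

Since LHS ≠ RHS, this pair disproves the claim.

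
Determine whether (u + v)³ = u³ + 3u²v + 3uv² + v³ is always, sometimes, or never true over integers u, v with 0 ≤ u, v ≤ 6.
Always true

The identity holds for every pair in the range. For instance at (u, v) = (3, 4): both sides equal 343.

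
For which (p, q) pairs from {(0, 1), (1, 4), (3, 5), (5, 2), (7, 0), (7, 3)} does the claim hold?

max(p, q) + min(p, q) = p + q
Testing each pair:
(0, 1): LHS = 1, RHS = 1 → holds
(1, 4): LHS = 5, RHS = 5 → holds
(3, 5): LHS = 8, RHS = 8 → holds
(5, 2): LHS = 7, RHS = 7 → holds
(7, 0): LHS = 7, RHS = 7 → holds
(7, 3): LHS = 10, RHS = 10 → holds

Every pair satisfies the claim.

Answer: All pairs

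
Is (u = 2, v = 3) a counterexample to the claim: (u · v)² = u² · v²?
No

Substituting u = 2, v = 3:
LHS = (2 · 3)² = 36
RHS = 2² · 3² = 36

The sides agree, so this pair does not disprove the claim.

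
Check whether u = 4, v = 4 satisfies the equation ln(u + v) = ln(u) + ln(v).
Fails

Substituting u = 4, v = 4:

LHS = ln(4 + 4) = ln(8) ≈ 2.079
RHS = ln(4) + ln(4) = 2·ln(4) ≈ 2.773

LHS ≠ RHS, so the equation does not hold at this point.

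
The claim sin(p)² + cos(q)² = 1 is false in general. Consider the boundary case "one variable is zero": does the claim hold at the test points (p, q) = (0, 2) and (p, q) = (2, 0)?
At (0, 2): LHS = cos(2)² ≈ 0.1732 ≠ RHS = 1
At (2, 0): LHS = sin(2)² + 1 ≈ 1.827 ≠ RHS = 1

Answer: No, fails at both test points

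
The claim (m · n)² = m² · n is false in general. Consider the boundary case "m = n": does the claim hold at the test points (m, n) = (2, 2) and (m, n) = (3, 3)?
At (2, 2): LHS = 16 ≠ RHS = 8
At (3, 3): LHS = 81 ≠ RHS = 27

Answer: No, fails at both test points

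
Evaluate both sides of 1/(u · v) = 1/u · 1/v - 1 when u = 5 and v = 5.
LHS = 1/(5 · 5) = 1/25
RHS = 1/5 · 1/5 - 1 = -24/25

LHS ≠ RHS, so the equation does not hold here.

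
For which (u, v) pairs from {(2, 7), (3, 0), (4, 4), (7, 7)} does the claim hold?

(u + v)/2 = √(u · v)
(4, 4), (7, 7)

Testing each pair:
(2, 7): LHS = 9/2, RHS = √(14) ≈ 3.742 → fails
(3, 0): LHS = 3/2, RHS = 0 → fails
(4, 4): LHS = 4, RHS = 4 → holds
(7, 7): LHS = 7, RHS = 7 → holds

2 of 4 pairs satisfy the claim.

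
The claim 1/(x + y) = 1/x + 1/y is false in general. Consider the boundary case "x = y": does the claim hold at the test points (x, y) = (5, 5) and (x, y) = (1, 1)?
At (5, 5): LHS = 1/10 ≠ RHS = 2/5
At (1, 1): LHS = 1/2 ≠ RHS = 2

Answer: No, fails at both test points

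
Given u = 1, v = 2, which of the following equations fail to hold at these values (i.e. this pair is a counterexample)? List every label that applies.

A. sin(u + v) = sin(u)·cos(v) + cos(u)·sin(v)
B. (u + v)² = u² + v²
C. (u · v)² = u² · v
Evaluating each claim at the given values:
A. LHS = sin(3) ≈ 0.1411, RHS = sin(1)·cos(2) + sin(2)·cos(1) ≈ 0.1411 → holds here (LHS = RHS)
B. LHS = 9, RHS = 5 → fails here (LHS ≠ RHS)
C. LHS = 4, RHS = 2 → fails here (LHS ≠ RHS)

Answer: B, C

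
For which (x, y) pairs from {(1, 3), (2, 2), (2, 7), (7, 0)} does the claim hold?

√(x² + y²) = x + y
(7, 0)

Testing each pair:
(1, 3): LHS = √(10) ≈ 3.162, RHS = 4 → fails
(2, 2): LHS = 2·√(2) ≈ 2.828, RHS = 4 → fails
(2, 7): LHS = √(53) ≈ 7.28, RHS = 9 → fails
(7, 0): LHS = 7, RHS = 7 → holds

1 of 4 pairs satisfies the claim.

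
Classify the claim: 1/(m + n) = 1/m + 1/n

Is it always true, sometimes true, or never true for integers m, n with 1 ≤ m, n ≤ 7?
The claim fails for every pair in the range. For instance at (m, n) = (3, 3): LHS = 1/6, RHS = 2/3.

Answer: Never true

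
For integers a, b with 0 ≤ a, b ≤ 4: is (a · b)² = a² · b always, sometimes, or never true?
Sometimes true

It holds at (a, b) = (0, 1) (both sides equal 0), but fails at (a, b) = (1, 3) (LHS = 9, RHS = 3).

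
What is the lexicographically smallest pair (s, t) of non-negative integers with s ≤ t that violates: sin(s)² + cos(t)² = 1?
(s, t) = (0, 1)

At (0, 0): both sides equal 1, so it holds there.

Substituting (0, 1) into the claim:
LHS = sin(0)² + cos(1)² = cos(1)² ≈ 0.2919
RHS = 1

Since LHS ≠ RHS, this pair disproves the claim, and no lexicographically smaller pair (s ≤ t, non-negative integers) does.

For instance (0, 3) is also a counterexample (LHS = cos(3)² ≈ 0.9801, RHS = 1), but it's lexicographically larger.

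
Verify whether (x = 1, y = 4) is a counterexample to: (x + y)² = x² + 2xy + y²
No

Substituting x = 1, y = 4:
LHS = (1 + 4)² = 25
RHS = 1² + 2·1·4 + 4² = 25

The sides agree, so this pair does not disprove the claim.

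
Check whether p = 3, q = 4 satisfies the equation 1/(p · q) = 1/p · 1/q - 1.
Substituting p = 3, q = 4:

LHS = 1/(3 · 4) = 1/12
RHS = 1/3 · 1/4 - 1 = -11/12

LHS ≠ RHS, so the equation does not hold at this point.

Answer: Fails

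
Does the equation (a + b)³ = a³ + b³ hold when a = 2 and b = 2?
Substituting a = 2, b = 2:

LHS = (2 + 2)³ = 64
RHS = 2³ + 2³ = 16

LHS ≠ RHS, so the equation does not hold at this point.

Answer: Fails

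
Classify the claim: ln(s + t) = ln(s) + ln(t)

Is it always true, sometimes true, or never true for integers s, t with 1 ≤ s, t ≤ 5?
Sometimes true

It holds at (s, t) = (2, 2) (both sides equal ln(4) ≈ 1.386), but fails at (s, t) = (5, 4) (LHS = ln(9) ≈ 2.197, RHS = ln(4) + ln(5) ≈ 2.996).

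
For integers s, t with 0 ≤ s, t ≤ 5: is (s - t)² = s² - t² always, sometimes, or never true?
Sometimes true

It holds at (s, t) = (4, 0) (both sides equal 16), but fails at (s, t) = (0, 3) (LHS = 9, RHS = -9).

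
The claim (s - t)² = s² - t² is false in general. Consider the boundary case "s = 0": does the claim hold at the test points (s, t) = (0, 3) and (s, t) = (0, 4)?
At (0, 3): LHS = 9 ≠ RHS = -9
At (0, 4): LHS = 16 ≠ RHS = -16

Answer: No, fails at both test points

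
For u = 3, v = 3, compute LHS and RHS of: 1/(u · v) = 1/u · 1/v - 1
LHS = 1/(3 · 3) = 1/9
RHS = 1/3 · 1/3 - 1 = -8/9

LHS ≠ RHS, so the equation does not hold here.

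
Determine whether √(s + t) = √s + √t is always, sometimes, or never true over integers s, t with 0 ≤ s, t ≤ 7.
Sometimes true

It holds at (s, t) = (0, 0) (both sides equal 0), but fails at (s, t) = (7, 7) (LHS = √(14) ≈ 3.742, RHS = 2·√(7) ≈ 5.292).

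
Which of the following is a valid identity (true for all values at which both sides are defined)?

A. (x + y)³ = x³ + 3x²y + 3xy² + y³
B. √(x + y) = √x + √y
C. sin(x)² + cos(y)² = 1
A

A: holds — e.g. at (1, 3), both sides equal 64.
B: fails at (2, 5) — LHS = √(7) ≈ 2.646, RHS = √(2) + √(5) ≈ 3.65.
C: fails at (1, 2) — LHS = cos(2)² + sin(1)² ≈ 0.8813, RHS = 1.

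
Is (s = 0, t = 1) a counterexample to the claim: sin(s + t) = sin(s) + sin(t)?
No

Substituting s = 0, t = 1:
LHS = sin(0 + 1) = sin(1) ≈ 0.8415
RHS = sin(0) + sin(1) = sin(1) ≈ 0.8415

The sides agree, so this pair does not disprove the claim.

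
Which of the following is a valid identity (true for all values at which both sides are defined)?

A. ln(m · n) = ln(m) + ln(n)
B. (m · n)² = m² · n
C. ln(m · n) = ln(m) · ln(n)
A

A: holds — e.g. at (1, 3), both sides equal ln(3) ≈ 1.099.
B: fails at (3, 7) — LHS = 441, RHS = 63.
C: fails at (4, 5) — LHS = ln(20) ≈ 2.996, RHS = ln(4)·ln(5) ≈ 2.231.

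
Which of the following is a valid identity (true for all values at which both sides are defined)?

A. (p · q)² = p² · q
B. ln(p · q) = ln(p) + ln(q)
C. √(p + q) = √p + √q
A: fails at (4, 4) — LHS = 256, RHS = 64.
B: holds — e.g. at (1, 4), both sides equal ln(4) ≈ 1.386.
C: fails at (3, 5) — LHS = 2·√(2) ≈ 2.828, RHS = √(3) + √(5) ≈ 3.968.

Answer: B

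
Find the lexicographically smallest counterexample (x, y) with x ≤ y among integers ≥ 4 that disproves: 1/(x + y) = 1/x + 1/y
Substituting (4, 4) into the claim:
LHS = 1/(4 + 4) = 1/8
RHS = 1/4 + 1/4 = 1/2

Since LHS ≠ RHS, this pair disproves the claim, and no lexicographically smaller pair (x ≤ y, integers ≥ 4) does.

For instance (8, 11) is also a counterexample (LHS = 1/19, RHS = 19/88), but it's lexicographically larger.

Answer: (x, y) = (4, 4)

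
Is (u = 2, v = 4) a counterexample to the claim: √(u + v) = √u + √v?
Substituting u = 2, v = 4:
LHS = √(2 + 4) = √(6) ≈ 2.449
RHS = √2 + √4 = √(2) + 2 ≈ 3.414

Since LHS ≠ RHS, this pair disproves the claim.

Answer: Yes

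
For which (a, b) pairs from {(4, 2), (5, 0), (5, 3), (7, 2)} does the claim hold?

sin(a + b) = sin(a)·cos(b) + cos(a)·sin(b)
All pairs

Testing each pair:
(4, 2): LHS = sin(6) ≈ -0.2794, RHS = sin(2)·cos(4) + sin(4)·cos(2) ≈ -0.2794 → holds
(5, 0): LHS = sin(5) ≈ -0.9589, RHS = sin(5) ≈ -0.9589 → holds
(5, 3): LHS = sin(8) ≈ 0.9894, RHS = sin(3)·cos(5) + sin(5)·cos(3) ≈ 0.9894 → holds
(7, 2): LHS = sin(9) ≈ 0.4121, RHS = sin(7)·cos(2) + sin(2)·cos(7) ≈ 0.4121 → holds

Every pair satisfies the claim.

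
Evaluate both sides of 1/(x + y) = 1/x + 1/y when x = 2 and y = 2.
LHS = 1/(2 + 2) = 1/4
RHS = 1/2 + 1/2 = 1

LHS ≠ RHS, so the equation does not hold here.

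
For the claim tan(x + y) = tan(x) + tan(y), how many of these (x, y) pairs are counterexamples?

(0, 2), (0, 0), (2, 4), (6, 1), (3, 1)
3

Testing each pair:
(0, 2): LHS = tan(2) ≈ -2.185, RHS = tan(2) ≈ -2.185 → satisfies claim
(0, 0): LHS = 0, RHS = 0 → satisfies claim
(2, 4): LHS = tan(6) ≈ -0.291, RHS = tan(2) + tan(4) ≈ -1.027 → counterexample
(6, 1): LHS = tan(7) ≈ 0.8714, RHS = tan(6) + tan(1) ≈ 1.266 → counterexample
(3, 1): LHS = tan(4) ≈ 1.158, RHS = tan(3) + tan(1) ≈ 1.415 → counterexample

That makes 3 counterexamples.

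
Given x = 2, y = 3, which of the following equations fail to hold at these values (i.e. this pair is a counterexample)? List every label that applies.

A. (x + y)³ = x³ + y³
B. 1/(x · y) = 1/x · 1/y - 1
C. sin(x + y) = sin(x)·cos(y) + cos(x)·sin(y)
Evaluating each claim at the given values:
A. LHS = 125, RHS = 35 → fails here (LHS ≠ RHS)
B. LHS = 1/6, RHS = -5/6 → fails here (LHS ≠ RHS)
C. LHS = sin(5) ≈ -0.9589, RHS = sin(2)·cos(3) + sin(3)·cos(2) ≈ -0.9589 → holds here (LHS = RHS)

Answer: A, B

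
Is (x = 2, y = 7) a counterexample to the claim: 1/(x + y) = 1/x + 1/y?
Yes

Substituting x = 2, y = 7:
LHS = 1/(2 + 7) = 1/9
RHS = 1/2 + 1/7 = 9/14

Since LHS ≠ RHS, this pair disproves the claim.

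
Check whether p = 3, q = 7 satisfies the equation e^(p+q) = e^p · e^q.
Substituting p = 3, q = 7:

LHS = e^(3+7) = e^10 ≈ 22026.5
RHS = e^3 · e^7 = e^10 ≈ 22026.5

LHS = RHS, so the equation holds at this point.

Answer: Holds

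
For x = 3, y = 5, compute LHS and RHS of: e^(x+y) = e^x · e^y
LHS = e^(3+5) = e^8 ≈ 2981
RHS = e^3 · e^5 = e^8 ≈ 2981

LHS = RHS: the two sides agree.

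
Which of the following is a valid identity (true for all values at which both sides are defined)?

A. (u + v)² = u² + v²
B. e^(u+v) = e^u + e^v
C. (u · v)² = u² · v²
C

A: fails at (1, 5) — LHS = 36, RHS = 26.
B: fails at (3, 5) — LHS = e^8 ≈ 2981, RHS = e^3 + e^5 ≈ 168.5.
C: holds — e.g. at (2, 5), both sides equal 100.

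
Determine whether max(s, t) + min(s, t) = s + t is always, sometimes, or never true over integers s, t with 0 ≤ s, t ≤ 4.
Always true

The identity holds for every pair in the range. For instance at (s, t) = (4, 1): both sides equal 5.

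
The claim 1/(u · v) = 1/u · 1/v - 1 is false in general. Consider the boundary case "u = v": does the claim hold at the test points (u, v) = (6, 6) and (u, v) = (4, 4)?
At (6, 6): LHS = 1/36 ≠ RHS = -35/36
At (4, 4): LHS = 1/16 ≠ RHS = -15/16

Answer: No, fails at both test points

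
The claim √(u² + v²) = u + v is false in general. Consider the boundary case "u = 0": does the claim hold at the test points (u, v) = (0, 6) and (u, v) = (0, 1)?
At (0, 6): LHS = 6, RHS = 6 → equal
At (0, 1): LHS = 1, RHS = 1 → equal

So the claim does hold at both of these boundary points, even though it is not an identity.

Answer: Yes, holds at both test points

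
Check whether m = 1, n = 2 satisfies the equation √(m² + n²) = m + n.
Substituting m = 1, n = 2:

LHS = √(1² + 2²) = √(5) ≈ 2.236
RHS = 1 + 2 = 3

LHS ≠ RHS, so the equation does not hold at this point.

Answer: Fails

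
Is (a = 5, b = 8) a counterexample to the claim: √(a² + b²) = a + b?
Yes

Substituting a = 5, b = 8:
LHS = √(5² + 8²) = √(89) ≈ 9.434
RHS = 5 + 8 = 13

Since LHS ≠ RHS, this pair disproves the claim.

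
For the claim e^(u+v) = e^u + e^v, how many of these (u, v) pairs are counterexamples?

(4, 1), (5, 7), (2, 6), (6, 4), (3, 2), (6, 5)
Testing each pair:
(4, 1): LHS = e^5 ≈ 148.4, RHS = e + e^4 ≈ 57.32 → counterexample
(5, 7): LHS = e^12 ≈ 162754.8, RHS = e^5 + e^7 ≈ 1245 → counterexample
(2, 6): LHS = e^8 ≈ 2981, RHS = e^2 + e^6 ≈ 410.8 → counterexample
(6, 4): LHS = e^10 ≈ 22026.5, RHS = e^4 + e^6 ≈ 458 → counterexample
(3, 2): LHS = e^5 ≈ 148.4, RHS = e^2 + e^3 ≈ 27.47 → counterexample
(6, 5): LHS = e^11 ≈ 59874.1, RHS = e^5 + e^6 ≈ 551.8 → counterexample

That makes 6 counterexamples.

Answer: 6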